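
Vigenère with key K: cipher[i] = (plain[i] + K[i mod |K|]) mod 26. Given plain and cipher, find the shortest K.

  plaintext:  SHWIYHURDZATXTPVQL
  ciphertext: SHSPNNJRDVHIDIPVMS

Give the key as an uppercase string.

AAWHPGP

  i= 0: S-S =  0 → A
  i= 1: H-H =  0 → A
  i= 2: S-W = 22 → W
  i= 3: P-I =  7 → H
  i= 4: N-Y = 15 → P
  i= 5: N-H =  6 → G
  i= 6: J-U = 15 → P
  i= 7: R-R =  0 → A
  i= 8: D-D =  0 → A
  i= 9: V-Z = 22 → W
  i=10: H-A =  7 → H
  i=11: I-T = 15 → P
  i=12: D-X =  6 → G
  i=13: I-T = 15 → P
  i=14: P-P =  0 → A
  i=15: V-V =  0 → A
  i=16: M-Q = 22 → W
  i=17: S-L =  7 → H
  shifts repeat with period 7: AAWHPGP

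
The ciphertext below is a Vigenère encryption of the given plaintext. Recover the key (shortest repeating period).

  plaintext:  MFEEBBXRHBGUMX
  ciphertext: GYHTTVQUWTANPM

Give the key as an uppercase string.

UTDPS

  i= 0: G-M = 20 → U
  i= 1: Y-F = 19 → T
  i= 2: H-E =  3 → D
  i= 3: T-E = 15 → P
  i= 4: T-B = 18 → S
  i= 5: V-B = 20 → U
  i= 6: Q-X = 19 → T
  i= 7: U-R =  3 → D
  i= 8: W-H = 15 → P
  i= 9: T-B = 18 → S
  i=10: A-G = 20 → U
  i=11: N-U = 19 → T
  i=12: P-M =  3 → D
  i=13: M-X = 15 → P
  shifts repeat with period 5: UTDPS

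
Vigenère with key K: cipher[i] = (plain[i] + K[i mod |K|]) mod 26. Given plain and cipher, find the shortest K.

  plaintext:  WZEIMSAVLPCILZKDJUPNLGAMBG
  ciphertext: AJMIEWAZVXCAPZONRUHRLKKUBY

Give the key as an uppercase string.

EKIASEA

  i= 0: A-W =  4 → E
  i= 1: J-Z = 10 → K
  i= 2: M-E =  8 → I
  i= 3: I-I =  0 → A
  i= 4: E-M = 18 → S
  i= 5: W-S =  4 → E
  i= 6: A-A =  0 → A
  i= 7: Z-V =  4 → E
  i= 8: V-L = 10 → K
  i= 9: X-P =  8 → I
  i=10: C-C =  0 → A
  i=11: A-I = 18 → S
  i=12: P-L =  4 → E
  i=13: Z-Z =  0 → A
  i=14: O-K =  4 → E
  i=15: N-D = 10 → K
  i=16: R-J =  8 → I
  i=17: U-U =  0 → A
  i=18: H-P = 18 → S
  i=19: R-N =  4 → E
  i=20: L-L =  0 → A
  i=21: K-G =  4 → E
  i=22: K-A = 10 → K
  i=23: U-M =  8 → I
  i=24: B-B =  0 → A
  i=25: Y-G = 18 → S
  shifts repeat with period 7: EKIASEA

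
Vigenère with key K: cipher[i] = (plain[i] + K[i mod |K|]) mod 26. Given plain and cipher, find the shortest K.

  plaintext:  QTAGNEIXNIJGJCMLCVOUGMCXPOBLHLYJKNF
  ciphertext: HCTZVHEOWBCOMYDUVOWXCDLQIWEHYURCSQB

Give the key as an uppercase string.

  i= 0: H-Q = 17 → R
  i= 1: C-T =  9 → J
  i= 2: T-A = 19 → T
  i= 3: Z-G = 19 → T
  i= 4: V-N =  8 → I
  i= 5: H-E =  3 → D
  i= 6: E-I = 22 → W
  i= 7: O-X = 17 → R
  i= 8: W-N =  9 → J
  i= 9: B-I = 19 → T
  i=10: C-J = 19 → T
  i=11: O-G =  8 → I
  i=12: M-J =  3 → D
  i=13: Y-C = 22 → W
  i=14: D-M = 17 → R
  i=15: U-L =  9 → J
  i=16: V-C = 19 → T
  i=17: O-V = 19 → T
  i=18: W-O =  8 → I
  i=19: X-U =  3 → D
  i=20: C-G = 22 → W
  i=21: D-M = 17 → R
  i=22: L-C =  9 → J
  i=23: Q-X = 19 → T
  i=24: I-P = 19 → T
  i=25: W-O =  8 → I
  i=26: E-B =  3 → D
  i=27: H-L = 22 → W
  i=28: Y-H = 17 → R
  i=29: U-L =  9 → J
  i=30: R-Y = 19 → T
  i=31: C-J = 19 → T
  i=32: S-K =  8 → I
  i=33: Q-N =  3 → D
  i=34: B-F = 22 → W
  shifts repeat with period 7: RJTTIDW

RJTTIDW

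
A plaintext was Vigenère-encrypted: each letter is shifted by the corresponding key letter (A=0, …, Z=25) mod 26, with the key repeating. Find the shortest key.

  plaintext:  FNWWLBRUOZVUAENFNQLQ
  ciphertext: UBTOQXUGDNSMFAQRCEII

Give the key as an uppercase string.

POXSFWDM

  i= 0: U-F = 15 → P
  i= 1: B-N = 14 → O
  i= 2: T-W = 23 → X
  i= 3: O-W = 18 → S
  i= 4: Q-L =  5 → F
  i= 5: X-B = 22 → W
  i= 6: U-R =  3 → D
  i= 7: G-U = 12 → M
  i= 8: D-O = 15 → P
  i= 9: N-Z = 14 → O
  i=10: S-V = 23 → X
  i=11: M-U = 18 → S
  i=12: F-A =  5 → F
  i=13: A-E = 22 → W
  i=14: Q-N =  3 → D
  i=15: R-F = 12 → M
  i=16: C-N = 15 → P
  i=17: E-Q = 14 → O
  i=18: I-L = 23 → X
  i=19: I-Q = 18 → S
  shifts repeat with period 8: POXSFWDM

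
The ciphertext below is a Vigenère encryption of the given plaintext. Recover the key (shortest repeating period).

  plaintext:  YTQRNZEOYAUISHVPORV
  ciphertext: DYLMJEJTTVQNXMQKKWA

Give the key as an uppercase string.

  i= 0: D-Y =  5 → F
  i= 1: Y-T =  5 → F
  i= 2: L-Q = 21 → V
  i= 3: M-R = 21 → V
  i= 4: J-N = 22 → W
  i= 5: E-Z =  5 → F
  i= 6: J-E =  5 → F
  i= 7: T-O =  5 → F
  i= 8: T-Y = 21 → V
  i= 9: V-A = 21 → V
  i=10: Q-U = 22 → W
  i=11: N-I =  5 → F
  i=12: X-S =  5 → F
  i=13: M-H =  5 → F
  i=14: Q-V = 21 → V
  i=15: K-P = 21 → V
  i=16: K-O = 22 → W
  i=17: W-R =  5 → F
  i=18: A-V =  5 → F
  shifts repeat with period 6: FFVVWF

FFVVWF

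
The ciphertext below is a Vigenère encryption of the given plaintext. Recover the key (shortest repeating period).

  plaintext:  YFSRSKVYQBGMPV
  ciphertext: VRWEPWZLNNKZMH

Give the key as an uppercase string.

  i= 0: V-Y = 23 → X
  i= 1: R-F = 12 → M
  i= 2: W-S =  4 → E
  i= 3: E-R = 13 → N
  i= 4: P-S = 23 → X
  i= 5: W-K = 12 → M
  i= 6: Z-V =  4 → E
  i= 7: L-Y = 13 → N
  i= 8: N-Q = 23 → X
  i= 9: N-B = 12 → M
  i=10: K-G =  4 → E
  i=11: Z-M = 13 → N
  i=12: M-P = 23 → X
  i=13: H-V = 12 → M
  shifts repeat with period 4: XMEN

XMEN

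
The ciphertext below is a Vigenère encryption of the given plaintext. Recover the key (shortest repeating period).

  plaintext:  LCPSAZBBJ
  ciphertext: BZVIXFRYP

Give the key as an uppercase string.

  i= 0: B-L = 16 → Q
  i= 1: Z-C = 23 → X
  i= 2: V-P =  6 → G
  i= 3: I-S = 16 → Q
  i= 4: X-A = 23 → X
  i= 5: F-Z =  6 → G
  i= 6: R-B = 16 → Q
  i= 7: Y-B = 23 → X
  i= 8: P-J =  6 → G
  shifts repeat with period 3: QXG

QXG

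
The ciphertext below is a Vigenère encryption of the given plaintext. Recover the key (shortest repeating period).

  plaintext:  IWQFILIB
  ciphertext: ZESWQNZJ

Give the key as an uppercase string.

  i= 0: Z-I = 17 → R
  i= 1: E-W =  8 → I
  i= 2: S-Q =  2 → C
  i= 3: W-F = 17 → R
  i= 4: Q-I =  8 → I
  i= 5: N-L =  2 → C
  i= 6: Z-I = 17 → R
  i= 7: J-B =  8 → I
  shifts repeat with period 3: RIC

RIC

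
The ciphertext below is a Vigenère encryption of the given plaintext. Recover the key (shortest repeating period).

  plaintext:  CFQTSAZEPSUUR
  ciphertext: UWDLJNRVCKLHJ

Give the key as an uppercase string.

  i= 0: U-C = 18 → S
  i= 1: W-F = 17 → R
  i= 2: D-Q = 13 → N
  i= 3: L-T = 18 → S
  i= 4: J-S = 17 → R
  i= 5: N-A = 13 → N
  i= 6: R-Z = 18 → S
  i= 7: V-E = 17 → R
  i= 8: C-P = 13 → N
  i= 9: K-S = 18 → S
  i=10: L-U = 17 → R
  i=11: H-U = 13 → N
  i=12: J-R = 18 → S
  shifts repeat with period 3: SRN

SRN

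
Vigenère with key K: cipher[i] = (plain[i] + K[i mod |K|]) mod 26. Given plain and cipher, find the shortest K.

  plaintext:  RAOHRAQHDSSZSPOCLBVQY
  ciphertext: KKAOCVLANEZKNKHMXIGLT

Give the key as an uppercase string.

  i= 0: K-R = 19 → T
  i= 1: K-A = 10 → K
  i= 2: A-O = 12 → M
  i= 3: O-H =  7 → H
  i= 4: C-R = 11 → L
  i= 5: V-A = 21 → V
  i= 6: L-Q = 21 → V
  i= 7: A-H = 19 → T
  i= 8: N-D = 10 → K
  i= 9: E-S = 12 → M
  i=10: Z-S =  7 → H
  i=11: K-Z = 11 → L
  i=12: N-S = 21 → V
  i=13: K-P = 21 → V
  i=14: H-O = 19 → T
  i=15: M-C = 10 → K
  i=16: X-L = 12 → M
  i=17: I-B =  7 → H
  i=18: G-V = 11 → L
  i=19: L-Q = 21 → V
  i=20: T-Y = 21 → V
  shifts repeat with period 7: TKMHLVV

TKMHLVV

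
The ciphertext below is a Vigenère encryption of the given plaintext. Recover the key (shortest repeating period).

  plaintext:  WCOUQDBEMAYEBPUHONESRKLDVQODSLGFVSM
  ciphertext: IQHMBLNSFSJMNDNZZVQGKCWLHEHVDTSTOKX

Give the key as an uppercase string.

MOTSLI

  i= 0: I-W = 12 → M
  i= 1: Q-C = 14 → O
  i= 2: H-O = 19 → T
  i= 3: M-U = 18 → S
  i= 4: B-Q = 11 → L
  i= 5: L-D =  8 → I
  i= 6: N-B = 12 → M
  i= 7: S-E = 14 → O
  i= 8: F-M = 19 → T
  i= 9: S-A = 18 → S
  i=10: J-Y = 11 → L
  i=11: M-E =  8 → I
  i=12: N-B = 12 → M
  i=13: D-P = 14 → O
  i=14: N-U = 19 → T
  i=15: Z-H = 18 → S
  i=16: Z-O = 11 → L
  i=17: V-N =  8 → I
  i=18: Q-E = 12 → M
  i=19: G-S = 14 → O
  i=20: K-R = 19 → T
  i=21: C-K = 18 → S
  i=22: W-L = 11 → L
  i=23: L-D =  8 → I
  i=24: H-V = 12 → M
  i=25: E-Q = 14 → O
  i=26: H-O = 19 → T
  i=27: V-D = 18 → S
  i=28: D-S = 11 → L
  i=29: T-L =  8 → I
  i=30: S-G = 12 → M
  i=31: T-F = 14 → O
  i=32: O-V = 19 → T
  i=33: K-S = 18 → S
  i=34: X-M = 11 → L
  shifts repeat with period 6: MOTSLI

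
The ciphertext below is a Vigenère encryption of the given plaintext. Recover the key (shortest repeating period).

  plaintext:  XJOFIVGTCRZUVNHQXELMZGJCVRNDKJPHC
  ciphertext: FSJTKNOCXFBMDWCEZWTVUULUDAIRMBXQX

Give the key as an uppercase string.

IJVOCS

  i= 0: F-X =  8 → I
  i= 1: S-J =  9 → J
  i= 2: J-O = 21 → V
  i= 3: T-F = 14 → O
  i= 4: K-I =  2 → C
  i= 5: N-V = 18 → S
  i= 6: O-G =  8 → I
  i= 7: C-T =  9 → J
  i= 8: X-C = 21 → V
  i= 9: F-R = 14 → O
  i=10: B-Z =  2 → C
  i=11: M-U = 18 → S
  i=12: D-V =  8 → I
  i=13: W-N =  9 → J
  i=14: C-H = 21 → V
  i=15: E-Q = 14 → O
  i=16: Z-X =  2 → C
  i=17: W-E = 18 → S
  i=18: T-L =  8 → I
  i=19: V-M =  9 → J
  i=20: U-Z = 21 → V
  i=21: U-G = 14 → O
  i=22: L-J =  2 → C
  i=23: U-C = 18 → S
  i=24: D-V =  8 → I
  i=25: A-R =  9 → J
  i=26: I-N = 21 → V
  i=27: R-D = 14 → O
  i=28: M-K =  2 → C
  i=29: B-J = 18 → S
  i=30: X-P =  8 → I
  i=31: Q-H =  9 → J
  i=32: X-C = 21 → V
  shifts repeat with period 6: IJVOCS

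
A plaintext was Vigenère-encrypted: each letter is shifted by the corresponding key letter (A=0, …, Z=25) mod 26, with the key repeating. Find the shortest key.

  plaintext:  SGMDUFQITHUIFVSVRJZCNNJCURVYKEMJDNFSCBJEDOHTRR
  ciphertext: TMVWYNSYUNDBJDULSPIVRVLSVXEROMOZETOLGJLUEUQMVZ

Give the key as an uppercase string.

  i= 0: T-S =  1 → B
  i= 1: M-G =  6 → G
  i= 2: V-M =  9 → J
  i= 3: W-D = 19 → T
  i= 4: Y-U =  4 → E
  i= 5: N-F =  8 → I
  i= 6: S-Q =  2 → C
  i= 7: Y-I = 16 → Q
  i= 8: U-T =  1 → B
  i= 9: N-H =  6 → G
  i=10: D-U =  9 → J
  i=11: B-I = 19 → T
  i=12: J-F =  4 → E
  i=13: D-V =  8 → I
  i=14: U-S =  2 → C
  i=15: L-V = 16 → Q
  i=16: S-R =  1 → B
  i=17: P-J =  6 → G
  i=18: I-Z =  9 → J
  i=19: V-C = 19 → T
  i=20: R-N =  4 → E
  i=21: V-N =  8 → I
  i=22: L-J =  2 → C
  i=23: S-C = 16 → Q
  i=24: V-U =  1 → B
  i=25: X-R =  6 → G
  i=26: E-V =  9 → J
  i=27: R-Y = 19 → T
  i=28: O-K =  4 → E
  i=29: M-E =  8 → I
  i=30: O-M =  2 → C
  i=31: Z-J = 16 → Q
  i=32: E-D =  1 → B
  i=33: T-N =  6 → G
  i=34: O-F =  9 → J
  i=35: L-S = 19 → T
  i=36: G-C =  4 → E
  i=37: J-B =  8 → I
  i=38: L-J =  2 → C
  i=39: U-E = 16 → Q
  i=40: E-D =  1 → B
  i=41: U-O =  6 → G
  i=42: Q-H =  9 → J
  i=43: M-T = 19 → T
  i=44: V-R =  4 → E
  i=45: Z-R =  8 → I
  shifts repeat with period 8: BGJTEICQ

BGJTEICQ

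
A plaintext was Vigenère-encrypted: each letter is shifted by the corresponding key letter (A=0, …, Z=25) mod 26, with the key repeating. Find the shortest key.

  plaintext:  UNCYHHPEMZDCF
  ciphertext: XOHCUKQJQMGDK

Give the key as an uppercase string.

DBFEN

  i= 0: X-U =  3 → D
  i= 1: O-N =  1 → B
  i= 2: H-C =  5 → F
  i= 3: C-Y =  4 → E
  i= 4: U-H = 13 → N
  i= 5: K-H =  3 → D
  i= 6: Q-P =  1 → B
  i= 7: J-E =  5 → F
  i= 8: Q-M =  4 → E
  i= 9: M-Z = 13 → N
  i=10: G-D =  3 → D
  i=11: D-C =  1 → B
  i=12: K-F =  5 → F
  shifts repeat with period 5: DBFEN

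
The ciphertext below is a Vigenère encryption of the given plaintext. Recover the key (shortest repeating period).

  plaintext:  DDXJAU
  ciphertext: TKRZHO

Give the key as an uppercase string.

QHU

  i= 0: T-D = 16 → Q
  i= 1: K-D =  7 → H
  i= 2: R-X = 20 → U
  i= 3: Z-J = 16 → Q
  i= 4: H-A =  7 → H
  i= 5: O-U = 20 → U
  shifts repeat with period 3: QHU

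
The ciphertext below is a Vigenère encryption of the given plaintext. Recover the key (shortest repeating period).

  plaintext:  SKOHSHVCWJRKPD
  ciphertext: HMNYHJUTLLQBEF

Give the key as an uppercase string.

  i= 0: H-S = 15 → P
  i= 1: M-K =  2 → C
  i= 2: N-O = 25 → Z
  i= 3: Y-H = 17 → R
  i= 4: H-S = 15 → P
  i= 5: J-H =  2 → C
  i= 6: U-V = 25 → Z
  i= 7: T-C = 17 → R
  i= 8: L-W = 15 → P
  i= 9: L-J =  2 → C
  i=10: Q-R = 25 → Z
  i=11: B-K = 17 → R
  i=12: E-P = 15 → P
  i=13: F-D =  2 → C
  shifts repeat with period 4: PCZR

PCZR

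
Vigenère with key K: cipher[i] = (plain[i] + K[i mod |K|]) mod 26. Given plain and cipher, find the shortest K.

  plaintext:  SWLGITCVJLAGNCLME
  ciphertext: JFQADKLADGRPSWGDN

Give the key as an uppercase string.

  i= 0: J-S = 17 → R
  i= 1: F-W =  9 → J
  i= 2: Q-L =  5 → F
  i= 3: A-G = 20 → U
  i= 4: D-I = 21 → V
  i= 5: K-T = 17 → R
  i= 6: L-C =  9 → J
  i= 7: A-V =  5 → F
  i= 8: D-J = 20 → U
  i= 9: G-L = 21 → V
  i=10: R-A = 17 → R
  i=11: P-G =  9 → J
  i=12: S-N =  5 → F
  i=13: W-C = 20 → U
  i=14: G-L = 21 → V
  i=15: D-M = 17 → R
  i=16: N-E =  9 → J
  shifts repeat with period 5: RJFUV

RJFUV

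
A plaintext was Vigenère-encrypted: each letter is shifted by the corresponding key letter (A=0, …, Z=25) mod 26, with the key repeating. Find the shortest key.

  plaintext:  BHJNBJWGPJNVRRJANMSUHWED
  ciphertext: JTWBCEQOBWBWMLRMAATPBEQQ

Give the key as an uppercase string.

IMNOBVU

  i= 0: J-B =  8 → I
  i= 1: T-H = 12 → M
  i= 2: W-J = 13 → N
  i= 3: B-N = 14 → O
  i= 4: C-B =  1 → B
  i= 5: E-J = 21 → V
  i= 6: Q-W = 20 → U
  i= 7: O-G =  8 → I
  i= 8: B-P = 12 → M
  i= 9: W-J = 13 → N
  i=10: B-N = 14 → O
  i=11: W-V =  1 → B
  i=12: M-R = 21 → V
  i=13: L-R = 20 → U
  i=14: R-J =  8 → I
  i=15: M-A = 12 → M
  i=16: A-N = 13 → N
  i=17: A-M = 14 → O
  i=18: T-S =  1 → B
  i=19: P-U = 21 → V
  i=20: B-H = 20 → U
  i=21: E-W =  8 → I
  i=22: Q-E = 12 → M
  i=23: Q-D = 13 → N
  shifts repeat with period 7: IMNOBVU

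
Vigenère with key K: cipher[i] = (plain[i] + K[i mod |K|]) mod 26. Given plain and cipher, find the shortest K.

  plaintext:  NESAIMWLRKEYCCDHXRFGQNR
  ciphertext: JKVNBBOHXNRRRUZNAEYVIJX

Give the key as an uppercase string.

WGDNTPS

  i= 0: J-N = 22 → W
  i= 1: K-E =  6 → G
  i= 2: V-S =  3 → D
  i= 3: N-A = 13 → N
  i= 4: B-I = 19 → T
  i= 5: B-M = 15 → P
  i= 6: O-W = 18 → S
  i= 7: H-L = 22 → W
  i= 8: X-R =  6 → G
  i= 9: N-K =  3 → D
  i=10: R-E = 13 → N
  i=11: R-Y = 19 → T
  i=12: R-C = 15 → P
  i=13: U-C = 18 → S
  i=14: Z-D = 22 → W
  i=15: N-H =  6 → G
  i=16: A-X =  3 → D
  i=17: E-R = 13 → N
  i=18: Y-F = 19 → T
  i=19: V-G = 15 → P
  i=20: I-Q = 18 → S
  i=21: J-N = 22 → W
  i=22: X-R =  6 → G
  shifts repeat with period 7: WGDNTPS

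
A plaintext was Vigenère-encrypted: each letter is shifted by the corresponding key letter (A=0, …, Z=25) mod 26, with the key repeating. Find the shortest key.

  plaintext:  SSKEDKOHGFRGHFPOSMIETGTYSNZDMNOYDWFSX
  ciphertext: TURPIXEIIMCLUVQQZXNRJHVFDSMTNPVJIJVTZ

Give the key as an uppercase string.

BCHLFNQ

  i= 0: T-S =  1 → B
  i= 1: U-S =  2 → C
  i= 2: R-K =  7 → H
  i= 3: P-E = 11 → L
  i= 4: I-D =  5 → F
  i= 5: X-K = 13 → N
  i= 6: E-O = 16 → Q
  i= 7: I-H =  1 → B
  i= 8: I-G =  2 → C
  i= 9: M-F =  7 → H
  i=10: C-R = 11 → L
  i=11: L-G =  5 → F
  i=12: U-H = 13 → N
  i=13: V-F = 16 → Q
  i=14: Q-P =  1 → B
  i=15: Q-O =  2 → C
  i=16: Z-S =  7 → H
  i=17: X-M = 11 → L
  i=18: N-I =  5 → F
  i=19: R-E = 13 → N
  i=20: J-T = 16 → Q
  i=21: H-G =  1 → B
  i=22: V-T =  2 → C
  i=23: F-Y =  7 → H
  i=24: D-S = 11 → L
  i=25: S-N =  5 → F
  i=26: M-Z = 13 → N
  i=27: T-D = 16 → Q
  i=28: N-M =  1 → B
  i=29: P-N =  2 → C
  i=30: V-O =  7 → H
  i=31: J-Y = 11 → L
  i=32: I-D =  5 → F
  i=33: J-W = 13 → N
  i=34: V-F = 16 → Q
  i=35: T-S =  1 → B
  i=36: Z-X =  2 → C
  shifts repeat with period 7: BCHLFNQ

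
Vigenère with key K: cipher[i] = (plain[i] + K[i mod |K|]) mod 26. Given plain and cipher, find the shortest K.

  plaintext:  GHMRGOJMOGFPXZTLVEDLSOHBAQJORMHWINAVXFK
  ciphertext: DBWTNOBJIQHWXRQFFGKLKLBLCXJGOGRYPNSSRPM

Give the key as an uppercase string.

  i= 0: D-G = 23 → X
  i= 1: B-H = 20 → U
  i= 2: W-M = 10 → K
  i= 3: T-R =  2 → C
  i= 4: N-G =  7 → H
  i= 5: O-O =  0 → A
  i= 6: B-J = 18 → S
  i= 7: J-M = 23 → X
  i= 8: I-O = 20 → U
  i= 9: Q-G = 10 → K
  i=10: H-F =  2 → C
  i=11: W-P =  7 → H
  i=12: X-X =  0 → A
  i=13: R-Z = 18 → S
  i=14: Q-T = 23 → X
  i=15: F-L = 20 → U
  i=16: F-V = 10 → K
  i=17: G-E =  2 → C
  i=18: K-D =  7 → H
  i=19: L-L =  0 → A
  i=20: K-S = 18 → S
  i=21: L-O = 23 → X
  i=22: B-H = 20 → U
  i=23: L-B = 10 → K
  i=24: C-A =  2 → C
  i=25: X-Q =  7 → H
  i=26: J-J =  0 → A
  i=27: G-O = 18 → S
  i=28: O-R = 23 → X
  i=29: G-M = 20 → U
  i=30: R-H = 10 → K
  i=31: Y-W =  2 → C
  i=32: P-I =  7 → H
  i=33: N-N =  0 → A
  i=34: S-A = 18 → S
  i=35: S-V = 23 → X
  i=36: R-X = 20 → U
  i=37: P-F = 10 → K
  i=38: M-K =  2 → C
  shifts repeat with period 7: XUKCHAS

XUKCHAS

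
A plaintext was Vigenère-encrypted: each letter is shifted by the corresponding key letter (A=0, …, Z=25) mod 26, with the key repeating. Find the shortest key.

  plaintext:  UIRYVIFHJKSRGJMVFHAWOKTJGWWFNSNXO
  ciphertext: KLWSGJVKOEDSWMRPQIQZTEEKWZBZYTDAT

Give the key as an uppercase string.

QDFULB

  i= 0: K-U = 16 → Q
  i= 1: L-I =  3 → D
  i= 2: W-R =  5 → F
  i= 3: S-Y = 20 → U
  i= 4: G-V = 11 → L
  i= 5: J-I =  1 → B
  i= 6: V-F = 16 → Q
  i= 7: K-H =  3 → D
  i= 8: O-J =  5 → F
  i= 9: E-K = 20 → U
  i=10: D-S = 11 → L
  i=11: S-R =  1 → B
  i=12: W-G = 16 → Q
  i=13: M-J =  3 → D
  i=14: R-M =  5 → F
  i=15: P-V = 20 → U
  i=16: Q-F = 11 → L
  i=17: I-H =  1 → B
  i=18: Q-A = 16 → Q
  i=19: Z-W =  3 → D
  i=20: T-O =  5 → F
  i=21: E-K = 20 → U
  i=22: E-T = 11 → L
  i=23: K-J =  1 → B
  i=24: W-G = 16 → Q
  i=25: Z-W =  3 → D
  i=26: B-W =  5 → F
  i=27: Z-F = 20 → U
  i=28: Y-N = 11 → L
  i=29: T-S =  1 → B
  i=30: D-N = 16 → Q
  i=31: A-X =  3 → D
  i=32: T-O =  5 → F
  shifts repeat with period 6: QDFULB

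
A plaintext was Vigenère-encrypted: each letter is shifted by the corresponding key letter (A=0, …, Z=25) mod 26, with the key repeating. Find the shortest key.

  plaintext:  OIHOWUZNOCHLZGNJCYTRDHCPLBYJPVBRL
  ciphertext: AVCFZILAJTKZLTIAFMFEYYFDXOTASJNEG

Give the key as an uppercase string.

  i= 0: A-O = 12 → M
  i= 1: V-I = 13 → N
  i= 2: C-H = 21 → V
  i= 3: F-O = 17 → R
  i= 4: Z-W =  3 → D
  i= 5: I-U = 14 → O
  i= 6: L-Z = 12 → M
  i= 7: A-N = 13 → N
  i= 8: J-O = 21 → V
  i= 9: T-C = 17 → R
  i=10: K-H =  3 → D
  i=11: Z-L = 14 → O
  i=12: L-Z = 12 → M
  i=13: T-G = 13 → N
  i=14: I-N = 21 → V
  i=15: A-J = 17 → R
  i=16: F-C =  3 → D
  i=17: M-Y = 14 → O
  i=18: F-T = 12 → M
  i=19: E-R = 13 → N
  i=20: Y-D = 21 → V
  i=21: Y-H = 17 → R
  i=22: F-C =  3 → D
  i=23: D-P = 14 → O
  i=24: X-L = 12 → M
  i=25: O-B = 13 → N
  i=26: T-Y = 21 → V
  i=27: A-J = 17 → R
  i=28: S-P =  3 → D
  i=29: J-V = 14 → O
  i=30: N-B = 12 → M
  i=31: E-R = 13 → N
  i=32: G-L = 21 → V
  shifts repeat with period 6: MNVRDO

MNVRDO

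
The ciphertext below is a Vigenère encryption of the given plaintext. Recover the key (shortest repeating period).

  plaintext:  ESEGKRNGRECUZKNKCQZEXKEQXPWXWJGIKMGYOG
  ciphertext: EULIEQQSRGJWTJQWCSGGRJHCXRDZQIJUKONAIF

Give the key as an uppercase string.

  i= 0: E-E =  0 → A
  i= 1: U-S =  2 → C
  i= 2: L-E =  7 → H
  i= 3: I-G =  2 → C
  i= 4: E-K = 20 → U
  i= 5: Q-R = 25 → Z
  i= 6: Q-N =  3 → D
  i= 7: S-G = 12 → M
  i= 8: R-R =  0 → A
  i= 9: G-E =  2 → C
  i=10: J-C =  7 → H
  i=11: W-U =  2 → C
  i=12: T-Z = 20 → U
  i=13: J-K = 25 → Z
  i=14: Q-N =  3 → D
  i=15: W-K = 12 → M
  i=16: C-C =  0 → A
  i=17: S-Q =  2 → C
  i=18: G-Z =  7 → H
  i=19: G-E =  2 → C
  i=20: R-X = 20 → U
  i=21: J-K = 25 → Z
  i=22: H-E =  3 → D
  i=23: C-Q = 12 → M
  i=24: X-X =  0 → A
  i=25: R-P =  2 → C
  i=26: D-W =  7 → H
  i=27: Z-X =  2 → C
  i=28: Q-W = 20 → U
  i=29: I-J = 25 → Z
  i=30: J-G =  3 → D
  i=31: U-I = 12 → M
  i=32: K-K =  0 → A
  i=33: O-M =  2 → C
  i=34: N-G =  7 → H
  i=35: A-Y =  2 → C
  i=36: I-O = 20 → U
  i=37: F-G = 25 → Z
  shifts repeat with period 8: ACHCUZDM

ACHCUZDM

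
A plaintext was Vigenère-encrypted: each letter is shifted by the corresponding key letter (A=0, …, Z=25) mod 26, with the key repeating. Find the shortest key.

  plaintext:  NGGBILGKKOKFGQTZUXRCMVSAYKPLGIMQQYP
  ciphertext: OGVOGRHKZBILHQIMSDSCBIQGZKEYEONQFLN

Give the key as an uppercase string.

  i= 0: O-N =  1 → B
  i= 1: G-G =  0 → A
  i= 2: V-G = 15 → P
  i= 3: O-B = 13 → N
  i= 4: G-I = 24 → Y
  i= 5: R-L =  6 → G
  i= 6: H-G =  1 → B
  i= 7: K-K =  0 → A
  i= 8: Z-K = 15 → P
  i= 9: B-O = 13 → N
  i=10: I-K = 24 → Y
  i=11: L-F =  6 → G
  i=12: H-G =  1 → B
  i=13: Q-Q =  0 → A
  i=14: I-T = 15 → P
  i=15: M-Z = 13 → N
  i=16: S-U = 24 → Y
  i=17: D-X =  6 → G
  i=18: S-R =  1 → B
  i=19: C-C =  0 → A
  i=20: B-M = 15 → P
  i=21: I-V = 13 → N
  i=22: Q-S = 24 → Y
  i=23: G-A =  6 → G
  i=24: Z-Y =  1 → B
  i=25: K-K =  0 → A
  i=26: E-P = 15 → P
  i=27: Y-L = 13 → N
  i=28: E-G = 24 → Y
  i=29: O-I =  6 → G
  i=30: N-M =  1 → B
  i=31: Q-Q =  0 → A
  i=32: F-Q = 15 → P
  i=33: L-Y = 13 → N
  i=34: N-P = 24 → Y
  shifts repeat with period 6: BAPNYG

BAPNYG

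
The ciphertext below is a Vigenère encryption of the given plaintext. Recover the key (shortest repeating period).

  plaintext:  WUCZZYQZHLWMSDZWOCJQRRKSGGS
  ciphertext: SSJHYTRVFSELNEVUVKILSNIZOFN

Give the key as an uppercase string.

WYHIZVB

  i= 0: S-W = 22 → W
  i= 1: S-U = 24 → Y
  i= 2: J-C =  7 → H
  i= 3: H-Z =  8 → I
  i= 4: Y-Z = 25 → Z
  i= 5: T-Y = 21 → V
  i= 6: R-Q =  1 → B
  i= 7: V-Z = 22 → W
  i= 8: F-H = 24 → Y
  i= 9: S-L =  7 → H
  i=10: E-W =  8 → I
  i=11: L-M = 25 → Z
  i=12: N-S = 21 → V
  i=13: E-D =  1 → B
  i=14: V-Z = 22 → W
  i=15: U-W = 24 → Y
  i=16: V-O =  7 → H
  i=17: K-C =  8 → I
  i=18: I-J = 25 → Z
  i=19: L-Q = 21 → V
  i=20: S-R =  1 → B
  i=21: N-R = 22 → W
  i=22: I-K = 24 → Y
  i=23: Z-S =  7 → H
  i=24: O-G =  8 → I
  i=25: F-G = 25 → Z
  i=26: N-S = 21 → V
  shifts repeat with period 7: WYHIZVB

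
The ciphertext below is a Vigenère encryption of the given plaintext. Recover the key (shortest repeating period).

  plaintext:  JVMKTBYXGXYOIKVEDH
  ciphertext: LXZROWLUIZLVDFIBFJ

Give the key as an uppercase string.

CCNHVVNX

  i= 0: L-J =  2 → C
  i= 1: X-V =  2 → C
  i= 2: Z-M = 13 → N
  i= 3: R-K =  7 → H
  i= 4: O-T = 21 → V
  i= 5: W-B = 21 → V
  i= 6: L-Y = 13 → N
  i= 7: U-X = 23 → X
  i= 8: I-G =  2 → C
  i= 9: Z-X =  2 → C
  i=10: L-Y = 13 → N
  i=11: V-O =  7 → H
  i=12: D-I = 21 → V
  i=13: F-K = 21 → V
  i=14: I-V = 13 → N
  i=15: B-E = 23 → X
  i=16: F-D =  2 → C
  i=17: J-H =  2 → C
  shifts repeat with period 8: CCNHVVNX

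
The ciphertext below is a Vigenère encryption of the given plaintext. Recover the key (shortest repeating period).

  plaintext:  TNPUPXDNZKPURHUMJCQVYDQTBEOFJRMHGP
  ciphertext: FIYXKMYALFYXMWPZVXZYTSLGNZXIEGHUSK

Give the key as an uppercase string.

MVJDVPVN

  i= 0: F-T = 12 → M
  i= 1: I-N = 21 → V
  i= 2: Y-P =  9 → J
  i= 3: X-U =  3 → D
  i= 4: K-P = 21 → V
  i= 5: M-X = 15 → P
  i= 6: Y-D = 21 → V
  i= 7: A-N = 13 → N
  i= 8: L-Z = 12 → M
  i= 9: F-K = 21 → V
  i=10: Y-P =  9 → J
  i=11: X-U =  3 → D
  i=12: M-R = 21 → V
  i=13: W-H = 15 → P
  i=14: P-U = 21 → V
  i=15: Z-M = 13 → N
  i=16: V-J = 12 → M
  i=17: X-C = 21 → V
  i=18: Z-Q =  9 → J
  i=19: Y-V =  3 → D
  i=20: T-Y = 21 → V
  i=21: S-D = 15 → P
  i=22: L-Q = 21 → V
  i=23: G-T = 13 → N
  i=24: N-B = 12 → M
  i=25: Z-E = 21 → V
  i=26: X-O =  9 → J
  i=27: I-F =  3 → D
  i=28: E-J = 21 → V
  i=29: G-R = 15 → P
  i=30: H-M = 21 → V
  i=31: U-H = 13 → N
  i=32: S-G = 12 → M
  i=33: K-P = 21 → V
  shifts repeat with period 8: MVJDVPVN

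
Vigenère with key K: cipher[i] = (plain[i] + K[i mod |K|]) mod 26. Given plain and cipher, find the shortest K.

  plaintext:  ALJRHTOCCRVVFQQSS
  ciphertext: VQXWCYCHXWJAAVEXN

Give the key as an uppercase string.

VFOF

  i= 0: V-A = 21 → V
  i= 1: Q-L =  5 → F
  i= 2: X-J = 14 → O
  i= 3: W-R =  5 → F
  i= 4: C-H = 21 → V
  i= 5: Y-T =  5 → F
  i= 6: C-O = 14 → O
  i= 7: H-C =  5 → F
  i= 8: X-C = 21 → V
  i= 9: W-R =  5 → F
  i=10: J-V = 14 → O
  i=11: A-V =  5 → F
  i=12: A-F = 21 → V
  i=13: V-Q =  5 → F
  i=14: E-Q = 14 → O
  i=15: X-S =  5 → F
  i=16: N-S = 21 → V
  shifts repeat with period 4: VFOF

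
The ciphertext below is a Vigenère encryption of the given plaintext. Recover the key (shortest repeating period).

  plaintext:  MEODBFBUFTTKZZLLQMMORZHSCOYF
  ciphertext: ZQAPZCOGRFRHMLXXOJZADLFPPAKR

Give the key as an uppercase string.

NMMMYX

  i= 0: Z-M = 13 → N
  i= 1: Q-E = 12 → M
  i= 2: A-O = 12 → M
  i= 3: P-D = 12 → M
  i= 4: Z-B = 24 → Y
  i= 5: C-F = 23 → X
  i= 6: O-B = 13 → N
  i= 7: G-U = 12 → M
  i= 8: R-F = 12 → M
  i= 9: F-T = 12 → M
  i=10: R-T = 24 → Y
  i=11: H-K = 23 → X
  i=12: M-Z = 13 → N
  i=13: L-Z = 12 → M
  i=14: X-L = 12 → M
  i=15: X-L = 12 → M
  i=16: O-Q = 24 → Y
  i=17: J-M = 23 → X
  i=18: Z-M = 13 → N
  i=19: A-O = 12 → M
  i=20: D-R = 12 → M
  i=21: L-Z = 12 → M
  i=22: F-H = 24 → Y
  i=23: P-S = 23 → X
  i=24: P-C = 13 → N
  i=25: A-O = 12 → M
  i=26: K-Y = 12 → M
  i=27: R-F = 12 → M
  shifts repeat with period 6: NMMMYX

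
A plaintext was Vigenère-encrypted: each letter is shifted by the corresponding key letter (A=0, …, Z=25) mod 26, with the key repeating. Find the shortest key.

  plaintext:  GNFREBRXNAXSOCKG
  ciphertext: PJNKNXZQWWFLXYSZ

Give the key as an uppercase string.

  i= 0: P-G =  9 → J
  i= 1: J-N = 22 → W
  i= 2: N-F =  8 → I
  i= 3: K-R = 19 → T
  i= 4: N-E =  9 → J
  i= 5: X-B = 22 → W
  i= 6: Z-R =  8 → I
  i= 7: Q-X = 19 → T
  i= 8: W-N =  9 → J
  i= 9: W-A = 22 → W
  i=10: F-X =  8 → I
  i=11: L-S = 19 → T
  i=12: X-O =  9 → J
  i=13: Y-C = 22 → W
  i=14: S-K =  8 → I
  i=15: Z-G = 19 → T
  shifts repeat with period 4: JWIT

JWIT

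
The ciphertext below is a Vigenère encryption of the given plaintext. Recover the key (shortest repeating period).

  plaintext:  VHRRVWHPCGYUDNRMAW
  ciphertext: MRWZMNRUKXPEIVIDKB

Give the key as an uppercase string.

  i= 0: M-V = 17 → R
  i= 1: R-H = 10 → K
  i= 2: W-R =  5 → F
  i= 3: Z-R =  8 → I
  i= 4: M-V = 17 → R
  i= 5: N-W = 17 → R
  i= 6: R-H = 10 → K
  i= 7: U-P =  5 → F
  i= 8: K-C =  8 → I
  i= 9: X-G = 17 → R
  i=10: P-Y = 17 → R
  i=11: E-U = 10 → K
  i=12: I-D =  5 → F
  i=13: V-N =  8 → I
  i=14: I-R = 17 → R
  i=15: D-M = 17 → R
  i=16: K-A = 10 → K
  i=17: B-W =  5 → F
  shifts repeat with period 5: RKFIR

RKFIR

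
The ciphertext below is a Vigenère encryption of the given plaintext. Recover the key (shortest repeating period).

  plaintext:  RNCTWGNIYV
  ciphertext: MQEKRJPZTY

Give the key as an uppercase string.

  i= 0: M-R = 21 → V
  i= 1: Q-N =  3 → D
  i= 2: E-C =  2 → C
  i= 3: K-T = 17 → R
  i= 4: R-W = 21 → V
  i= 5: J-G =  3 → D
  i= 6: P-N =  2 → C
  i= 7: Z-I = 17 → R
  i= 8: T-Y = 21 → V
  i= 9: Y-V =  3 → D
  shifts repeat with period 4: VDCR

VDCR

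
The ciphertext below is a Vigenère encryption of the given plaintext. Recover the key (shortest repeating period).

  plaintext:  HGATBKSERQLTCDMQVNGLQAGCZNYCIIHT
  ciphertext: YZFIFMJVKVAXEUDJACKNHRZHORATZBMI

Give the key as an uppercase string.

  i= 0: Y-H = 17 → R
  i= 1: Z-G = 19 → T
  i= 2: F-A =  5 → F
  i= 3: I-T = 15 → P
  i= 4: F-B =  4 → E
  i= 5: M-K =  2 → C
  i= 6: J-S = 17 → R
  i= 7: V-E = 17 → R
  i= 8: K-R = 19 → T
  i= 9: V-Q =  5 → F
  i=10: A-L = 15 → P
  i=11: X-T =  4 → E
  i=12: E-C =  2 → C
  i=13: U-D = 17 → R
  i=14: D-M = 17 → R
  i=15: J-Q = 19 → T
  i=16: A-V =  5 → F
  i=17: C-N = 15 → P
  i=18: K-G =  4 → E
  i=19: N-L =  2 → C
  i=20: H-Q = 17 → R
  i=21: R-A = 17 → R
  i=22: Z-G = 19 → T
  i=23: H-C =  5 → F
  i=24: O-Z = 15 → P
  i=25: R-N =  4 → E
  i=26: A-Y =  2 → C
  i=27: T-C = 17 → R
  i=28: Z-I = 17 → R
  i=29: B-I = 19 → T
  i=30: M-H =  5 → F
  i=31: I-T = 15 → P
  shifts repeat with period 7: RTFPECR

RTFPECR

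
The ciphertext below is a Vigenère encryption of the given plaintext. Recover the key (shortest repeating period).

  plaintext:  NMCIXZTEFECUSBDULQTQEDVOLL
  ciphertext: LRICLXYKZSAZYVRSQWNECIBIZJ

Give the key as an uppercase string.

  i= 0: L-N = 24 → Y
  i= 1: R-M =  5 → F
  i= 2: I-C =  6 → G
  i= 3: C-I = 20 → U
  i= 4: L-X = 14 → O
  i= 5: X-Z = 24 → Y
  i= 6: Y-T =  5 → F
  i= 7: K-E =  6 → G
  i= 8: Z-F = 20 → U
  i= 9: S-E = 14 → O
  i=10: A-C = 24 → Y
  i=11: Z-U =  5 → F
  i=12: Y-S =  6 → G
  i=13: V-B = 20 → U
  i=14: R-D = 14 → O
  i=15: S-U = 24 → Y
  i=16: Q-L =  5 → F
  i=17: W-Q =  6 → G
  i=18: N-T = 20 → U
  i=19: E-Q = 14 → O
  i=20: C-E = 24 → Y
  i=21: I-D =  5 → F
  i=22: B-V =  6 → G
  i=23: I-O = 20 → U
  i=24: Z-L = 14 → O
  i=25: J-L = 24 → Y
  shifts repeat with period 5: YFGUO

YFGUO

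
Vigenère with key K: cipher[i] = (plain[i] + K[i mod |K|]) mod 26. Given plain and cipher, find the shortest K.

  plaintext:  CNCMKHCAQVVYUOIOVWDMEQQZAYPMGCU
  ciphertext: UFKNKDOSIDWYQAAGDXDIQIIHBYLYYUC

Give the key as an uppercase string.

SSIBAWM

  i= 0: U-C = 18 → S
  i= 1: F-N = 18 → S
  i= 2: K-C =  8 → I
  i= 3: N-M =  1 → B
  i= 4: K-K =  0 → A
  i= 5: D-H = 22 → W
  i= 6: O-C = 12 → M
  i= 7: S-A = 18 → S
  i= 8: I-Q = 18 → S
  i= 9: D-V =  8 → I
  i=10: W-V =  1 → B
  i=11: Y-Y =  0 → A
  i=12: Q-U = 22 → W
  i=13: A-O = 12 → M
  i=14: A-I = 18 → S
  i=15: G-O = 18 → S
  i=16: D-V =  8 → I
  i=17: X-W =  1 → B
  i=18: D-D =  0 → A
  i=19: I-M = 22 → W
  i=20: Q-E = 12 → M
  i=21: I-Q = 18 → S
  i=22: I-Q = 18 → S
  i=23: H-Z =  8 → I
  i=24: B-A =  1 → B
  i=25: Y-Y =  0 → A
  i=26: L-P = 22 → W
  i=27: Y-M = 12 → M
  i=28: Y-G = 18 → S
  i=29: U-C = 18 → S
  i=30: C-U =  8 → I
  shifts repeat with period 7: SSIBAWM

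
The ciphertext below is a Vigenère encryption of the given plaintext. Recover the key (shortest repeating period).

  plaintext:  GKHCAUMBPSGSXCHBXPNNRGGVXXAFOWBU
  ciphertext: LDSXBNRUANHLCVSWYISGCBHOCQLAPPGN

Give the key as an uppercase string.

FTLVBT

  i= 0: L-G =  5 → F
  i= 1: D-K = 19 → T
  i= 2: S-H = 11 → L
  i= 3: X-C = 21 → V
  i= 4: B-A =  1 → B
  i= 5: N-U = 19 → T
  i= 6: R-M =  5 → F
  i= 7: U-B = 19 → T
  i= 8: A-P = 11 → L
  i= 9: N-S = 21 → V
  i=10: H-G =  1 → B
  i=11: L-S = 19 → T
  i=12: C-X =  5 → F
  i=13: V-C = 19 → T
  i=14: S-H = 11 → L
  i=15: W-B = 21 → V
  i=16: Y-X =  1 → B
  i=17: I-P = 19 → T
  i=18: S-N =  5 → F
  i=19: G-N = 19 → T
  i=20: C-R = 11 → L
  i=21: B-G = 21 → V
  i=22: H-G =  1 → B
  i=23: O-V = 19 → T
  i=24: C-X =  5 → F
  i=25: Q-X = 19 → T
  i=26: L-A = 11 → L
  i=27: A-F = 21 → V
  i=28: P-O =  1 → B
  i=29: P-W = 19 → T
  i=30: G-B =  5 → F
  i=31: N-U = 19 → T
  shifts repeat with period 6: FTLVBT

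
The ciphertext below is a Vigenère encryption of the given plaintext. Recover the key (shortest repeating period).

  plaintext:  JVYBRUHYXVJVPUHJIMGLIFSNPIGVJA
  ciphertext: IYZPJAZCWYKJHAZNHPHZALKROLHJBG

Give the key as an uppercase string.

ZDBOSGSE

  i= 0: I-J = 25 → Z
  i= 1: Y-V =  3 → D
  i= 2: Z-Y =  1 → B
  i= 3: P-B = 14 → O
  i= 4: J-R = 18 → S
  i= 5: A-U =  6 → G
  i= 6: Z-H = 18 → S
  i= 7: C-Y =  4 → E
  i= 8: W-X = 25 → Z
  i= 9: Y-V =  3 → D
  i=10: K-J =  1 → B
  i=11: J-V = 14 → O
  i=12: H-P = 18 → S
  i=13: A-U =  6 → G
  i=14: Z-H = 18 → S
  i=15: N-J =  4 → E
  i=16: H-I = 25 → Z
  i=17: P-M =  3 → D
  i=18: H-G =  1 → B
  i=19: Z-L = 14 → O
  i=20: A-I = 18 → S
  i=21: L-F =  6 → G
  i=22: K-S = 18 → S
  i=23: R-N =  4 → E
  i=24: O-P = 25 → Z
  i=25: L-I =  3 → D
  i=26: H-G =  1 → B
  i=27: J-V = 14 → O
  i=28: B-J = 18 → S
  i=29: G-A =  6 → G
  shifts repeat with period 8: ZDBOSGSE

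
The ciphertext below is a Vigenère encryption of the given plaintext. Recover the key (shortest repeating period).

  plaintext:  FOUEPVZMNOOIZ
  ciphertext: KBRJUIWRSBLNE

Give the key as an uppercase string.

FNXF

  i= 0: K-F =  5 → F
  i= 1: B-O = 13 → N
  i= 2: R-U = 23 → X
  i= 3: J-E =  5 → F
  i= 4: U-P =  5 → F
  i= 5: I-V = 13 → N
  i= 6: W-Z = 23 → X
  i= 7: R-M =  5 → F
  i= 8: S-N =  5 → F
  i= 9: B-O = 13 → N
  i=10: L-O = 23 → X
  i=11: N-I =  5 → F
  i=12: E-Z =  5 → F
  shifts repeat with period 4: FNXF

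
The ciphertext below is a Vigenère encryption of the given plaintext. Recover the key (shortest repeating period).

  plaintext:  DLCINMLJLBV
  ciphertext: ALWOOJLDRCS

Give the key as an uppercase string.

XAUGB

  i= 0: A-D = 23 → X
  i= 1: L-L =  0 → A
  i= 2: W-C = 20 → U
  i= 3: O-I =  6 → G
  i= 4: O-N =  1 → B
  i= 5: J-M = 23 → X
  i= 6: L-L =  0 → A
  i= 7: D-J = 20 → U
  i= 8: R-L =  6 → G
  i= 9: C-B =  1 → B
  i=10: S-V = 23 → X
  shifts repeat with period 5: XAUGB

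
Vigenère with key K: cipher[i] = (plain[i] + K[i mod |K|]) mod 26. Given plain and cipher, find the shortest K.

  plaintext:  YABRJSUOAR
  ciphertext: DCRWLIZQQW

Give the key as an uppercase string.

FCQ

  i= 0: D-Y =  5 → F
  i= 1: C-A =  2 → C
  i= 2: R-B = 16 → Q
  i= 3: W-R =  5 → F
  i= 4: L-J =  2 → C
  i= 5: I-S = 16 → Q
  i= 6: Z-U =  5 → F
  i= 7: Q-O =  2 → C
  i= 8: Q-A = 16 → Q
  i= 9: W-R =  5 → F
  shifts repeat with period 3: FCQ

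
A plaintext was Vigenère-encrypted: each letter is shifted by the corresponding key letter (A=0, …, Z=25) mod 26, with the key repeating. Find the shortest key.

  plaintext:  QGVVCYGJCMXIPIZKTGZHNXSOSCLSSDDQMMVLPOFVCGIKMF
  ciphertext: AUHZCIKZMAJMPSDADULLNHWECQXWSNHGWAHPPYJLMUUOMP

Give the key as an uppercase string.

KOMEAKEQ

  i= 0: A-Q = 10 → K
  i= 1: U-G = 14 → O
  i= 2: H-V = 12 → M
  i= 3: Z-V =  4 → E
  i= 4: C-C =  0 → A
  i= 5: I-Y = 10 → K
  i= 6: K-G =  4 → E
  i= 7: Z-J = 16 → Q
  i= 8: M-C = 10 → K
  i= 9: A-M = 14 → O
  i=10: J-X = 12 → M
  i=11: M-I =  4 → E
  i=12: P-P =  0 → A
  i=13: S-I = 10 → K
  i=14: D-Z =  4 → E
  i=15: A-K = 16 → Q
  i=16: D-T = 10 → K
  i=17: U-G = 14 → O
  i=18: L-Z = 12 → M
  i=19: L-H =  4 → E
  i=20: N-N =  0 → A
  i=21: H-X = 10 → K
  i=22: W-S =  4 → E
  i=23: E-O = 16 → Q
  i=24: C-S = 10 → K
  i=25: Q-C = 14 → O
  i=26: X-L = 12 → M
  i=27: W-S =  4 → E
  i=28: S-S =  0 → A
  i=29: N-D = 10 → K
  i=30: H-D =  4 → E
  i=31: G-Q = 16 → Q
  i=32: W-M = 10 → K
  i=33: A-M = 14 → O
  i=34: H-V = 12 → M
  i=35: P-L =  4 → E
  i=36: P-P =  0 → A
  i=37: Y-O = 10 → K
  i=38: J-F =  4 → E
  i=39: L-V = 16 → Q
  i=40: M-C = 10 → K
  i=41: U-G = 14 → O
  i=42: U-I = 12 → M
  i=43: O-K =  4 → E
  i=44: M-M =  0 → A
  i=45: P-F = 10 → K
  shifts repeat with period 8: KOMEAKEQ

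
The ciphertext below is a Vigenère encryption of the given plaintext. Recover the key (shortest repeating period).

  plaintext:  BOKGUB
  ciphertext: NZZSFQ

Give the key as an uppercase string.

MLP

  i= 0: N-B = 12 → M
  i= 1: Z-O = 11 → L
  i= 2: Z-K = 15 → P
  i= 3: S-G = 12 → M
  i= 4: F-U = 11 → L
  i= 5: Q-B = 15 → P
  shifts repeat with period 3: MLP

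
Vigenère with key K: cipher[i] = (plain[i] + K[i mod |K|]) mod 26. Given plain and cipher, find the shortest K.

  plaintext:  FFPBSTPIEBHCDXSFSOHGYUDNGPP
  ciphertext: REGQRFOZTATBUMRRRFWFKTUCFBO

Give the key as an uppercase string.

  i= 0: R-F = 12 → M
  i= 1: E-F = 25 → Z
  i= 2: G-P = 17 → R
  i= 3: Q-B = 15 → P
  i= 4: R-S = 25 → Z
  i= 5: F-T = 12 → M
  i= 6: O-P = 25 → Z
  i= 7: Z-I = 17 → R
  i= 8: T-E = 15 → P
  i= 9: A-B = 25 → Z
  i=10: T-H = 12 → M
  i=11: B-C = 25 → Z
  i=12: U-D = 17 → R
  i=13: M-X = 15 → P
  i=14: R-S = 25 → Z
  i=15: R-F = 12 → M
  i=16: R-S = 25 → Z
  i=17: F-O = 17 → R
  i=18: W-H = 15 → P
  i=19: F-G = 25 → Z
  i=20: K-Y = 12 → M
  i=21: T-U = 25 → Z
  i=22: U-D = 17 → R
  i=23: C-N = 15 → P
  i=24: F-G = 25 → Z
  i=25: B-P = 12 → M
  i=26: O-P = 25 → Z
  shifts repeat with period 5: MZRPZ

MZRPZ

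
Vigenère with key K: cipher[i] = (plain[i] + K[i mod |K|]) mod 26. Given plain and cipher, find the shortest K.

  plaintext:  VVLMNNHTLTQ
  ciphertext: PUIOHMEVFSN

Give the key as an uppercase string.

UZXC

  i= 0: P-V = 20 → U
  i= 1: U-V = 25 → Z
  i= 2: I-L = 23 → X
  i= 3: O-M =  2 → C
  i= 4: H-N = 20 → U
  i= 5: M-N = 25 → Z
  i= 6: E-H = 23 → X
  i= 7: V-T =  2 → C
  i= 8: F-L = 20 → U
  i= 9: S-T = 25 → Z
  i=10: N-Q = 23 → X
  shifts repeat with period 4: UZXC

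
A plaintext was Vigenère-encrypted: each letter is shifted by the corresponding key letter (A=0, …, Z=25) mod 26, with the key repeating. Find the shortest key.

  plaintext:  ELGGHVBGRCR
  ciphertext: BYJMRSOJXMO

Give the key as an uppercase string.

  i= 0: B-E = 23 → X
  i= 1: Y-L = 13 → N
  i= 2: J-G =  3 → D
  i= 3: M-G =  6 → G
  i= 4: R-H = 10 → K
  i= 5: S-V = 23 → X
  i= 6: O-B = 13 → N
  i= 7: J-G =  3 → D
  i= 8: X-R =  6 → G
  i= 9: M-C = 10 → K
  i=10: O-R = 23 → X
  shifts repeat with period 5: XNDGK

XNDGK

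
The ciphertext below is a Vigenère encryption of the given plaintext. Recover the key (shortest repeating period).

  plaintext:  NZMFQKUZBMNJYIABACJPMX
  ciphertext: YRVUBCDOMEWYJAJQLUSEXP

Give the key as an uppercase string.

LSJP

  i= 0: Y-N = 11 → L
  i= 1: R-Z = 18 → S
  i= 2: V-M =  9 → J
  i= 3: U-F = 15 → P
  i= 4: B-Q = 11 → L
  i= 5: C-K = 18 → S
  i= 6: D-U =  9 → J
  i= 7: O-Z = 15 → P
  i= 8: M-B = 11 → L
  i= 9: E-M = 18 → S
  i=10: W-N =  9 → J
  i=11: Y-J = 15 → P
  i=12: J-Y = 11 → L
  i=13: A-I = 18 → S
  i=14: J-A =  9 → J
  i=15: Q-B = 15 → P
  i=16: L-A = 11 → L
  i=17: U-C = 18 → S
  i=18: S-J =  9 → J
  i=19: E-P = 15 → P
  i=20: X-M = 11 → L
  i=21: P-X = 18 → S
  shifts repeat with period 4: LSJP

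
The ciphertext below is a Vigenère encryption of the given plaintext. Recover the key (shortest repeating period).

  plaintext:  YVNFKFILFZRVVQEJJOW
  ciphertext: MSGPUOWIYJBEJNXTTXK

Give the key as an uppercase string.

  i= 0: M-Y = 14 → O
  i= 1: S-V = 23 → X
  i= 2: G-N = 19 → T
  i= 3: P-F = 10 → K
  i= 4: U-K = 10 → K
  i= 5: O-F =  9 → J
  i= 6: W-I = 14 → O
  i= 7: I-L = 23 → X
  i= 8: Y-F = 19 → T
  i= 9: J-Z = 10 → K
  i=10: B-R = 10 → K
  i=11: E-V =  9 → J
  i=12: J-V = 14 → O
  i=13: N-Q = 23 → X
  i=14: X-E = 19 → T
  i=15: T-J = 10 → K
  i=16: T-J = 10 → K
  i=17: X-O =  9 → J
  i=18: K-W = 14 → O
  shifts repeat with period 6: OXTKKJ

OXTKKJ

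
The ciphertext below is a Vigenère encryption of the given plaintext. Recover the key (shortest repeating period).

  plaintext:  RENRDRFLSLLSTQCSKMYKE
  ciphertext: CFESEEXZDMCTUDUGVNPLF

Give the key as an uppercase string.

LBRBBNSO

  i= 0: C-R = 11 → L
  i= 1: F-E =  1 → B
  i= 2: E-N = 17 → R
  i= 3: S-R =  1 → B
  i= 4: E-D =  1 → B
  i= 5: E-R = 13 → N
  i= 6: X-F = 18 → S
  i= 7: Z-L = 14 → O
  i= 8: D-S = 11 → L
  i= 9: M-L =  1 → B
  i=10: C-L = 17 → R
  i=11: T-S =  1 → B
  i=12: U-T =  1 → B
  i=13: D-Q = 13 → N
  i=14: U-C = 18 → S
  i=15: G-S = 14 → O
  i=16: V-K = 11 → L
  i=17: N-M =  1 → B
  i=18: P-Y = 17 → R
  i=19: L-K =  1 → B
  i=20: F-E =  1 → B
  shifts repeat with period 8: LBRBBNSO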